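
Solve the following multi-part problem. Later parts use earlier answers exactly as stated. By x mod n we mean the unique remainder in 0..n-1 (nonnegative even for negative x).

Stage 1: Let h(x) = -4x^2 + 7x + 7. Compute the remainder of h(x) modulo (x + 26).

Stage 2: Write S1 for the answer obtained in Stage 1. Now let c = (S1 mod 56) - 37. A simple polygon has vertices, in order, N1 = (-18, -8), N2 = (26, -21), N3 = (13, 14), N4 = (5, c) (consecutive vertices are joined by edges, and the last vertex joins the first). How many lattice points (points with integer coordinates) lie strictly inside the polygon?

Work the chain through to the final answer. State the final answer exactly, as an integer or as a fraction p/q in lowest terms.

Stage 1: remainder = value at the root: -4*(-26)^2 + 7*(-26)^1 + 7 = (-2704) + (-182) + (7) = -2879; answer -2879
Stage 2: S1 = -2879; c = -4; cross terms: (-18*-21 - 26*-8)=586, (26*14 - 13*-21)=637, (13*-4 - 5*14)=-122, (5*-8 - -18*-4)=-112; twice the area = |989| = 989; area = 989/2; boundary points = 1 + 1 + 2 + 1 = 5; strictly interior points = area - boundary/2 + 1 = 493; answer 493

493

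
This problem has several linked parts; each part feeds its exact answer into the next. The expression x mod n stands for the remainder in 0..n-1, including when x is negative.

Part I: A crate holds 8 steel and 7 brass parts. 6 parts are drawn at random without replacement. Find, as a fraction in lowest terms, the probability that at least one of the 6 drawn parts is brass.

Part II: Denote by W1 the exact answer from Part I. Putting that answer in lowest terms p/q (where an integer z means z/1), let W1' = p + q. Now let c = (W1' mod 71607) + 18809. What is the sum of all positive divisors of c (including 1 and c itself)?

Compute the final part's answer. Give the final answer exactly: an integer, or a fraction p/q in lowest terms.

Part I: total draws C(15,6) = 5005; complement C(8,6) = 28; favorable 5005 - 28 = 4977; P = 711/715; answer 711/715
Part II: W1 = 711/715; threaded value p + q = 1426; c = 20235; 20235 = 3 * 5 * 19 * 71; sigma = (1 + 3) * (1 + 5) * (1 + 19) * (1 + 71) = 4 * 6 * 20 * 72 = 34560; answer 34560

34560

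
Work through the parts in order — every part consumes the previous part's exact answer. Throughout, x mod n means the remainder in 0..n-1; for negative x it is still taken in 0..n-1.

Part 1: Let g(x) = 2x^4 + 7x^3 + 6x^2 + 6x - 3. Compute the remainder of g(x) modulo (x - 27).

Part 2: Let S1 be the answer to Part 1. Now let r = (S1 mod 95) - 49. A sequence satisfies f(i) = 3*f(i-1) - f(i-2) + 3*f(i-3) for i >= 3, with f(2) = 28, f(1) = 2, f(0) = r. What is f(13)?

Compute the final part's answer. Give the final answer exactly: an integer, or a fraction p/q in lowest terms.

Part 1: remainder = value at the root: 2*(27)^4 + 7*(27)^3 + 6*(27)^2 + 6*(27)^1 - 3 = (1062882) + (137781) + (4374) + (162) + (-3) = 1205196; answer 1205196
Part 2: S1 = 1205196; r = -23; f(3) = 3*(28) - 1*(2) + 3*(-23) = 13; iterating: f(3)=13, f(4)=17, f(5)=122, f(6)=388, f(7)=1093, f(8)=3257, f(9)=9842, f(10)=29548, f(11)=88573, f(12)=265697, f(13)=797162; answer 797162

797162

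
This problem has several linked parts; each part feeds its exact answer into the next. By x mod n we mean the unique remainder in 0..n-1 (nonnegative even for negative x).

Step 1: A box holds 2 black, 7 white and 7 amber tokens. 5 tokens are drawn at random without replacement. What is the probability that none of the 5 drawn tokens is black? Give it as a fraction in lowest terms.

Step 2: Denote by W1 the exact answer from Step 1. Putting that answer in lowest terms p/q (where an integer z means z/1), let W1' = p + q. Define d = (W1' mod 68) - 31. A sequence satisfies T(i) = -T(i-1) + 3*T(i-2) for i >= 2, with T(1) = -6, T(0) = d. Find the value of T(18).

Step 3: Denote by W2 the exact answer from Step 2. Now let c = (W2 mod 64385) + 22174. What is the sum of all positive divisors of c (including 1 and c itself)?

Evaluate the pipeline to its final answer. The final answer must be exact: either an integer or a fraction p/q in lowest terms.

Step 1: total draws C(16,5) = 4368; favorable C(14,5) = 2002; P = 11/24; answer 11/24
Step 2: W1 = 11/24; threaded value p + q = 35; d = 4; T(2) = -1*(-6) + 3*(4) = 18; iterating: T(2)=18, T(3)=-36, T(4)=90, T(5)=-198, T(6)=468, T(7)=-1062, T(8)=2466, T(9)=-5652, T(10)=13050, T(11)=-30006, T(12)=69156, T(13)=-159174, T(14)=366642, T(15)=-844164, T(16)=1944090, T(17)=-4476582, T(18)=10308852; answer 10308852
Step 3: W2 = 10308852; c = 29426; 29426 = 2 * 14713; sigma = (1 + 2) * (1 + 14713) = 3 * 14714 = 44142; answer 44142

44142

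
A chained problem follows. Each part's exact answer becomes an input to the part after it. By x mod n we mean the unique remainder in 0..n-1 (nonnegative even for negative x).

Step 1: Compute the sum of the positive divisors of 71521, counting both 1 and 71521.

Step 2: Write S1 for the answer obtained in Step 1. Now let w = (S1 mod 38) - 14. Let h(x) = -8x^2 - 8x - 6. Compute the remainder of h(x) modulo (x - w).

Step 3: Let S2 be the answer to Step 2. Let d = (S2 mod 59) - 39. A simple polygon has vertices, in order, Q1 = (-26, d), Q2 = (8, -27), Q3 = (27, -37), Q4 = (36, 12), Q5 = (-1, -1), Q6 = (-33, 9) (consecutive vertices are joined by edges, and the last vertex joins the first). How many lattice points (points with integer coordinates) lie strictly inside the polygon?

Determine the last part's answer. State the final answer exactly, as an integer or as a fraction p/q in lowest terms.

Step 1: 71521 = 37 * 1933; sigma = (1 + 37) * (1 + 1933) = 38 * 1934 = 73492; answer 73492
Step 2: S1 = 73492; w = -14; remainder = value at the root: -8*(-14)^2 - 8*(-14)^1 - 6 = (-1568) + (112) + (-6) = -1462; answer -1462
Step 3: S2 = -1462; d = -26; cross terms: (-26*-27 - 8*-26)=910, (8*-37 - 27*-27)=433, (27*12 - 36*-37)=1656, (36*-1 - -1*12)=-24, (-1*9 - -33*-1)=-42, (-33*-26 - -26*9)=1092; twice the area = |4025| = 4025; area = 4025/2; boundary points = 1 + 1 + 1 + 1 + 2 + 7 = 13; strictly interior points = area - boundary/2 + 1 = 2007; answer 2007

2007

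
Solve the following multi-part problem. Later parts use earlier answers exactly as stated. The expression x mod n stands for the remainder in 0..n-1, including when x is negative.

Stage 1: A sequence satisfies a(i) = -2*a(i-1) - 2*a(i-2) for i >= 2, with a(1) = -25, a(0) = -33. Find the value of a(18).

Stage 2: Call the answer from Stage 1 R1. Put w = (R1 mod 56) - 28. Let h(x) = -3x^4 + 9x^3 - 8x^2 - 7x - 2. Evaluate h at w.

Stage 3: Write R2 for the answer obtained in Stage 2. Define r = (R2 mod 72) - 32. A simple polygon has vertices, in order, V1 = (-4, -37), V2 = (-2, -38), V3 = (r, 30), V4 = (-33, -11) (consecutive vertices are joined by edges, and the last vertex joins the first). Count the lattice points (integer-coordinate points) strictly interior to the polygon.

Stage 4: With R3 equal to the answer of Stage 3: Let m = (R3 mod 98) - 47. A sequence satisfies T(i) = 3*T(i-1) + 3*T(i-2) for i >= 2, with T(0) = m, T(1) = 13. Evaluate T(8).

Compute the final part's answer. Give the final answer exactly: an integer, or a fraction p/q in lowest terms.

Stage 1: a(2) = -2*(-25) - 2*(-33) = 116; iterating: a(2)=116, a(3)=-182, a(4)=132, a(5)=100, a(6)=-464, a(7)=728, a(8)=-528, a(9)=-400, a(10)=1856, a(11)=-2912, a(12)=2112, a(13)=1600, a(14)=-7424, a(15)=11648, a(16)=-8448, a(17)=-6400, a(18)=29696; answer 29696
Stage 2: R1 = 29696; w = -12; -3*(-12)^4 + 9*(-12)^3 - 8*(-12)^2 - 7*(-12)^1 - 2 = (-62208) + (-15552) + (-1152) + (84) + (-2) = -78830; answer -78830
Stage 3: R2 = -78830; r = -22; cross terms: (-4*-38 - -2*-37)=78, (-2*30 - -22*-38)=-896, (-22*-11 - -33*30)=1232, (-33*-37 - -4*-11)=1177; twice the area = |1591| = 1591; area = 1591/2; boundary points = 1 + 4 + 1 + 1 = 7; strictly interior points = area - boundary/2 + 1 = 793; answer 793
Stage 4: R3 = 793; m = -38; T(2) = 3*(13) + 3*(-38) = -75; iterating: T(2)=-75, T(3)=-186, T(4)=-783, T(5)=-2907, T(6)=-11070, T(7)=-41931, T(8)=-159003; answer -159003

-159003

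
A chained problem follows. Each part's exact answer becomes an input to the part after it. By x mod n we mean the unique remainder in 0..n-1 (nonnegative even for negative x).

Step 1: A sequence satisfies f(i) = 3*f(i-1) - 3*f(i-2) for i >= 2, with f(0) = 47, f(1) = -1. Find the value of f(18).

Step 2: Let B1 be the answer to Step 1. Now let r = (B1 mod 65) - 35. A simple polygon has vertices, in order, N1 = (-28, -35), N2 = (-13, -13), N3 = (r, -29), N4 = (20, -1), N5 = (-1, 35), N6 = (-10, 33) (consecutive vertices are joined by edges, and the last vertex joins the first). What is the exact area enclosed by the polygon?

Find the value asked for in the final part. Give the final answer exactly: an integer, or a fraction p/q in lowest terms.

Step 1: f(2) = 3*(-1) - 3*(47) = -144; iterating: f(2)=-144, f(3)=-429, f(4)=-855, f(5)=-1278, f(6)=-1269, f(7)=27, f(8)=3888, f(9)=11583, f(10)=23085, f(11)=34506, f(12)=34263, f(13)=-729, f(14)=-104976, f(15)=-312741, f(16)=-623295, f(17)=-931662, f(18)=-925101; answer -925101
Step 2: B1 = -925101; r = 9; cross terms: (-28*-13 - -13*-35)=-91, (-13*-29 - 9*-13)=494, (9*-1 - 20*-29)=571, (20*35 - -1*-1)=699, (-1*33 - -10*35)=317, (-10*-35 - -28*33)=1274; twice the area = |3264| = 3264; area = 1632; answer 1632

1632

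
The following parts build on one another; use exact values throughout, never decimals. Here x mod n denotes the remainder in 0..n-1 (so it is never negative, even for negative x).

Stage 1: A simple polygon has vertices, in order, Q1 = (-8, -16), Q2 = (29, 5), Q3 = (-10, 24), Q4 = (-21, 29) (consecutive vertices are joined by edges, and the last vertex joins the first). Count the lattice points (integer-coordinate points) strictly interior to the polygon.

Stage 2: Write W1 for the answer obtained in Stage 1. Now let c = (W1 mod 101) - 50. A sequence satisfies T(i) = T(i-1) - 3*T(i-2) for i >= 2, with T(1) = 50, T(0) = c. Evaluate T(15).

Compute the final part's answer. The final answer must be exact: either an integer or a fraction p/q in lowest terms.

87692

Stage 1: cross terms: (-8*5 - 29*-16)=424, (29*24 - -10*5)=746, (-10*29 - -21*24)=214, (-21*-16 - -8*29)=568; twice the area = |1952| = 1952; area = 976; boundary points = 1 + 1 + 1 + 1 = 4; strictly interior points = area - boundary/2 + 1 = 975; answer 975
Stage 2: W1 = 975; c = 16; T(2) = 1*(50) - 3*(16) = 2; iterating: T(2)=2, T(3)=-148, T(4)=-154, T(5)=290, T(6)=752, T(7)=-118, T(8)=-2374, T(9)=-2020, T(10)=5102, T(11)=11162, T(12)=-4144, T(13)=-37630, T(14)=-25198, T(15)=87692; answer 87692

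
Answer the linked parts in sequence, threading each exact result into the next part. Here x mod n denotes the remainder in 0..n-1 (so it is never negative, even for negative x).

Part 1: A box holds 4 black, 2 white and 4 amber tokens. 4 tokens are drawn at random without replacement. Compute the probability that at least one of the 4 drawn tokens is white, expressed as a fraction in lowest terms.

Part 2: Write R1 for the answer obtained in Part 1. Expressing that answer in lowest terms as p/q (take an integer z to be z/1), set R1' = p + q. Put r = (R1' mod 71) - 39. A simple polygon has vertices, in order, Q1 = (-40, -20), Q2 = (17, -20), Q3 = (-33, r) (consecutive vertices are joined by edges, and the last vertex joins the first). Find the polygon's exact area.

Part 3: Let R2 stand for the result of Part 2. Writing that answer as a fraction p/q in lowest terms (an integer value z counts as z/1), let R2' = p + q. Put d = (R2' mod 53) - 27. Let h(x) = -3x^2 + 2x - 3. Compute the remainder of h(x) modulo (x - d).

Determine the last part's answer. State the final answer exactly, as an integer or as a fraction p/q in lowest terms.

-11

Part 1: total draws C(10,4) = 210; complement C(8,4) = 70; favorable 210 - 70 = 140; P = 2/3; answer 2/3
Part 2: R1 = 2/3; threaded value p + q = 5; r = -34; cross terms: (-40*-20 - 17*-20)=1140, (17*-34 - -33*-20)=-1238, (-33*-20 - -40*-34)=-700; twice the area = |-798| = 798; area = 399; answer 399
Part 3: R2 = 399; threaded value p + q = 400; d = 2; remainder = value at the root: -3*(2)^2 + 2*(2)^1 - 3 = (-12) + (4) + (-3) = -11; answer -11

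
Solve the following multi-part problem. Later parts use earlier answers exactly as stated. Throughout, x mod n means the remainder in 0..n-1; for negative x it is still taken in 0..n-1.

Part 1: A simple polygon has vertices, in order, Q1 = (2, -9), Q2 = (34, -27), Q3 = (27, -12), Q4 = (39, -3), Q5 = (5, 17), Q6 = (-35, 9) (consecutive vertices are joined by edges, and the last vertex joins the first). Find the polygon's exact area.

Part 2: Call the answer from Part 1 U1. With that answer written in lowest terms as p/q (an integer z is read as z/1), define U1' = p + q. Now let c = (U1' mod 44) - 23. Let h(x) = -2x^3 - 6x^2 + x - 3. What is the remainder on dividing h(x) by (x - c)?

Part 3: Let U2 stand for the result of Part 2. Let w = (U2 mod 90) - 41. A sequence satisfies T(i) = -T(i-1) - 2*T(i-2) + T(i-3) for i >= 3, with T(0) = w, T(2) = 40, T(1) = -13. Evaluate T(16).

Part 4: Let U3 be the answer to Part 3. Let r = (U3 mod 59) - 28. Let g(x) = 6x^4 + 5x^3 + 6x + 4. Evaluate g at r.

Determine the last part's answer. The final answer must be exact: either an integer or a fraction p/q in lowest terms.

Part 1: cross terms: (2*-27 - 34*-9)=252, (34*-12 - 27*-27)=321, (27*-3 - 39*-12)=387, (39*17 - 5*-3)=678, (5*9 - -35*17)=640, (-35*-9 - 2*9)=297; twice the area = |2575| = 2575; area = 2575/2; answer 2575/2
Part 2: U1 = 2575/2; threaded value p + q = 2577; c = 2; remainder = value at the root: -2*(2)^3 - 6*(2)^2 + 1*(2)^1 - 3 = (-16) + (-24) + (2) + (-3) = -41; answer -41
Part 3: U2 = -41; w = 8; T(3) = -1*(40) - 2*(-13) + 1*(8) = -6; iterating: T(3)=-6, T(4)=-87, T(5)=139, T(6)=29, T(7)=-394, T(8)=475, T(9)=342, T(10)=-1686, T(11)=1477, T(12)=2237, T(13)=-6877, T(14)=3880, T(15)=12111, T(16)=-26748; answer -26748
Part 4: U3 = -26748; r = 10; 6*(10)^4 + 5*(10)^3 + 6*(10)^1 + 4 = (60000) + (5000) + (60) + (4) = 65064; answer 65064

65064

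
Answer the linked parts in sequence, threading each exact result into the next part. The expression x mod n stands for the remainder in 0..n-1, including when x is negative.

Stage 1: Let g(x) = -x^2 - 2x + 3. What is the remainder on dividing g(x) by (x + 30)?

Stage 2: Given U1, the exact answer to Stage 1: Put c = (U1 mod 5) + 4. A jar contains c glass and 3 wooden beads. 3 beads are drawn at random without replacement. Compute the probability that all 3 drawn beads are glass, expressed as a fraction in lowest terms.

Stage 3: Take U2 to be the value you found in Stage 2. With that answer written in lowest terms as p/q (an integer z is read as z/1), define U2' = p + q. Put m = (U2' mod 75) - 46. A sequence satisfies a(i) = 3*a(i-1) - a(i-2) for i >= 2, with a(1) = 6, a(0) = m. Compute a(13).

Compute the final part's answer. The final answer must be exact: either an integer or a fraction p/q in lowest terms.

1423878

Stage 1: remainder = value at the root: -1*(-30)^2 - 2*(-30)^1 + 3 = (-900) + (60) + (3) = -837; answer -837
Stage 2: U1 = -837; c = 7; total draws C(10,3) = 120; favorable C(7,3) = 35; P = 7/24; answer 7/24
Stage 3: U2 = 7/24; threaded value p + q = 31; m = -15; a(2) = 3*(6) - 1*(-15) = 33; iterating: a(2)=33, a(3)=93, a(4)=246, a(5)=645, a(6)=1689, a(7)=4422, a(8)=11577, a(9)=30309, a(10)=79350, a(11)=207741, a(12)=543873, a(13)=1423878; answer 1423878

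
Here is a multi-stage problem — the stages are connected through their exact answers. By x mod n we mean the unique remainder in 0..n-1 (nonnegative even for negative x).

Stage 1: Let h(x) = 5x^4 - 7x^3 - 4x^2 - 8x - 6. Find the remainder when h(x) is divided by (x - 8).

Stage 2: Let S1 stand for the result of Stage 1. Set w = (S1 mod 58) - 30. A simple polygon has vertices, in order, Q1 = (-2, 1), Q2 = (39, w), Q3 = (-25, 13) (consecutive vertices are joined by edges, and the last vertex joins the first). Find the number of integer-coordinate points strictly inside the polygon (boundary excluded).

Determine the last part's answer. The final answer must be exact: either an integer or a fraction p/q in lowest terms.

349

Stage 1: remainder = value at the root: 5*(8)^4 - 7*(8)^3 - 4*(8)^2 - 8*(8)^1 - 6 = (20480) + (-3584) + (-256) + (-64) + (-6) = 16570; answer 16570
Stage 2: S1 = 16570; w = 10; cross terms: (-2*10 - 39*1)=-59, (39*13 - -25*10)=757, (-25*1 - -2*13)=1; twice the area = |699| = 699; area = 699/2; boundary points = 1 + 1 + 1 = 3; strictly interior points = area - boundary/2 + 1 = 349; answer 349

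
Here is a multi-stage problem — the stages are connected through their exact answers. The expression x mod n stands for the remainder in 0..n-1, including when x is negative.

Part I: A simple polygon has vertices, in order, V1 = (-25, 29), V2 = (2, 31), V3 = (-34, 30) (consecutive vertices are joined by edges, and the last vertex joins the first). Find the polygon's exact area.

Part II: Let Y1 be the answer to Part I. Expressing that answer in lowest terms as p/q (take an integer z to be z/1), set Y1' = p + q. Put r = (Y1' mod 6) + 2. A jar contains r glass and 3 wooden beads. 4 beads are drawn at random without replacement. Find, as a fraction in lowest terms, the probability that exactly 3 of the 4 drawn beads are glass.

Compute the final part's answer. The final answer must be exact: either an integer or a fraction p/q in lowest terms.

1/2

Part I: cross terms: (-25*31 - 2*29)=-833, (2*30 - -34*31)=1114, (-34*29 - -25*30)=-236; twice the area = |45| = 45; area = 45/2; answer 45/2
Part II: Y1 = 45/2; threaded value p + q = 47; r = 7; total draws C(10,4) = 210; favorable C(7,3)*C(3,1) = 105; P = 1/2; answer 1/2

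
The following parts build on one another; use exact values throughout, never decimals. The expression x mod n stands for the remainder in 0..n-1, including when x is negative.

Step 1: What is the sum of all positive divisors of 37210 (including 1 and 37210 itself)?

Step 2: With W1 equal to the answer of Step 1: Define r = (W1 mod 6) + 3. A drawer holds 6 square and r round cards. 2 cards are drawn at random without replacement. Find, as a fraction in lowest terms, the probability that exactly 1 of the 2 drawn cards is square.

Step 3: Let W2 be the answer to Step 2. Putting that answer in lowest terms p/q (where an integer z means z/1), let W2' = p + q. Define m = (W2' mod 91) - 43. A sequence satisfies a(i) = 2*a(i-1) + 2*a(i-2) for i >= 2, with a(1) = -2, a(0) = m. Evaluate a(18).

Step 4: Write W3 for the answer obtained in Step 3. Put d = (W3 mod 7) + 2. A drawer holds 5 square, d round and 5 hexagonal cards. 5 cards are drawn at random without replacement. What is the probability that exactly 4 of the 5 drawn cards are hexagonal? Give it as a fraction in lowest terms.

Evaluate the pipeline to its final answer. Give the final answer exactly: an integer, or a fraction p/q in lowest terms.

35/792

Step 1: 37210 = 2 * 5 * 61^2; sigma = (1 + 2) * (1 + 5) * (1 + 61 + 3721) = 3 * 6 * 3783 = 68094; answer 68094
Step 2: W1 = 68094; r = 3; total draws C(9,2) = 36; favorable C(6,1)*C(3,1) = 18; P = 1/2; answer 1/2
Step 3: W2 = 1/2; threaded value p + q = 3; m = -40; a(2) = 2*(-2) + 2*(-40) = -84; iterating: a(2)=-84, a(3)=-172, a(4)=-512, a(5)=-1368, a(6)=-3760, a(7)=-10256, a(8)=-28032, a(9)=-76576, a(10)=-209216, a(11)=-571584, a(12)=-1561600, a(13)=-4266368, a(14)=-11655936, a(15)=-31844608, a(16)=-87001088, a(17)=-237691392, a(18)=-649384960; answer -649384960
Step 4: W3 = -649384960; d = 2; total draws C(12,5) = 792; favorable C(5,4)*C(7,1) = 35; P = 35/792; answer 35/792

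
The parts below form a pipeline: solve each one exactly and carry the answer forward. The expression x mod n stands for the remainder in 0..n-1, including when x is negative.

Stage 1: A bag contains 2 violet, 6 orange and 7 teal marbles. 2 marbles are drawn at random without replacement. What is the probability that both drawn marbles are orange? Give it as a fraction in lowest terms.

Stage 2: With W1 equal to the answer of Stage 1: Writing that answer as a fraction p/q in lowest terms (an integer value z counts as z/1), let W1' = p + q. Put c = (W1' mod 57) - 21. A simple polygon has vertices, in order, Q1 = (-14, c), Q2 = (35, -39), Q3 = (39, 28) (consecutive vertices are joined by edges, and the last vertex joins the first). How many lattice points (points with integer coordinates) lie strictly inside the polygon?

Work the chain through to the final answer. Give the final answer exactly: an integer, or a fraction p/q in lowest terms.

Stage 1: total draws C(15,2) = 105; favorable C(6,2) = 15; P = 1/7; answer 1/7
Stage 2: W1 = 1/7; threaded value p + q = 8; c = -13; cross terms: (-14*-39 - 35*-13)=1001, (35*28 - 39*-39)=2501, (39*-13 - -14*28)=-115; twice the area = |3387| = 3387; area = 3387/2; boundary points = 1 + 1 + 1 = 3; strictly interior points = area - boundary/2 + 1 = 1693; answer 1693

1693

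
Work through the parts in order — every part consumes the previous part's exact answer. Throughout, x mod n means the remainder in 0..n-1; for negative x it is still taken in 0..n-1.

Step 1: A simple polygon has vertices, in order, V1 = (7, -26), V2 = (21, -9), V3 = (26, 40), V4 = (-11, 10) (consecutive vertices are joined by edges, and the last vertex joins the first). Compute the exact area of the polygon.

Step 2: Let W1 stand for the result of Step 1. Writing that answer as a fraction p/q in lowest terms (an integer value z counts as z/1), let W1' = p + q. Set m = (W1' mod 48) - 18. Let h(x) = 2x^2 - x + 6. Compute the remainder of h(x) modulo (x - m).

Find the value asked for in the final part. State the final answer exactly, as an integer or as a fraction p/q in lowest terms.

Step 1: cross terms: (7*-9 - 21*-26)=483, (21*40 - 26*-9)=1074, (26*10 - -11*40)=700, (-11*-26 - 7*10)=216; twice the area = |2473| = 2473; area = 2473/2; answer 2473/2
Step 2: W1 = 2473/2; threaded value p + q = 2475; m = 9; remainder = value at the root: 2*(9)^2 - 1*(9)^1 + 6 = (162) + (-9) + (6) = 159; answer 159

159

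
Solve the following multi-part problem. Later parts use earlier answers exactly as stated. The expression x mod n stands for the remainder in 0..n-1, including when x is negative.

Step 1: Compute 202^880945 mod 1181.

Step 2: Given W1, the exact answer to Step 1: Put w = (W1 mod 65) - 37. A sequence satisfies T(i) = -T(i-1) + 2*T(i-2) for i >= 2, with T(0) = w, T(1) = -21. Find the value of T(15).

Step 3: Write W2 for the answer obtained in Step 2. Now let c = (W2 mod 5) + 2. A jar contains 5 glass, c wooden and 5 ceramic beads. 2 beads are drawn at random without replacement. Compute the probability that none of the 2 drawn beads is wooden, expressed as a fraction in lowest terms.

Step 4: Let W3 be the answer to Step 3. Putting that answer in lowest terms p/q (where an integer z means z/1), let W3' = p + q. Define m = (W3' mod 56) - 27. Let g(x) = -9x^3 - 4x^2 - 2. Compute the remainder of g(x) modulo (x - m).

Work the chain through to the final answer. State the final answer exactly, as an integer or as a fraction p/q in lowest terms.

-9402

Step 1: squarings mod 1181: 202^1=202, 202^2=650, 202^4=883, 202^8=229, 202^16=477, 202^32=777, 202^64=238, 202^128=1137, 202^256=755, 202^512=783, 202^1024=150, 202^2048=61, 202^4096=178, 202^8192=978, 202^16384=1055, 202^32768=523, 202^65536=718, 202^131072=608, 202^262144=11, 202^524288=121; 202^880945 = 202^1 * 202^16 * 202^32 * 202^256 * 202^4096 * 202^8192 * 202^16384 * 202^65536 * 202^262144 * 202^524288 = 1008 (mod 1181); answer 1008
Step 2: W1 = 1008; w = -4; T(2) = -1*(-21) + 2*(-4) = 13; iterating: T(2)=13, T(3)=-55, T(4)=81, T(5)=-191, T(6)=353, T(7)=-735, T(8)=1441, T(9)=-2911, T(10)=5793, T(11)=-11615, T(12)=23201, T(13)=-46431, T(14)=92833, T(15)=-185695; answer -185695
Step 3: W2 = -185695; c = 2; total draws C(12,2) = 66; favorable C(10,2) = 45; P = 15/22; answer 15/22
Step 4: W3 = 15/22; threaded value p + q = 37; m = 10; remainder = value at the root: -9*(10)^3 - 4*(10)^2 - 2 = (-9000) + (-400) + (-2) = -9402; answer -9402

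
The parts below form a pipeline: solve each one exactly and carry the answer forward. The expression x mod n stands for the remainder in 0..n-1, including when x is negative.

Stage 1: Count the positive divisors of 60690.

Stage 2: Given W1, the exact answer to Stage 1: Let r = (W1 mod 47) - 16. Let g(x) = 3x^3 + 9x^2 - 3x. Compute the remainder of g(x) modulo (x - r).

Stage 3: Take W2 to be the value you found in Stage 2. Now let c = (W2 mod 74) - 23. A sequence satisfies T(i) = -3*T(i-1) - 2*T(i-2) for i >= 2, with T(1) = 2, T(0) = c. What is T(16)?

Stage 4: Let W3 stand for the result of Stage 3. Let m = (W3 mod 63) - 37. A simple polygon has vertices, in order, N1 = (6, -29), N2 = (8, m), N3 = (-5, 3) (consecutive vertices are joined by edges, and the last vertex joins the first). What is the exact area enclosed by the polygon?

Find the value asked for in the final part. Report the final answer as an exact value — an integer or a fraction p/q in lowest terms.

Stage 1: 60690 = 2 * 3 * 5 * 7 * 17^2; number of divisors = (1+1) * (1+1) * (1+1) * (1+1) * (2+1) = 48; answer 48
Stage 2: W1 = 48; r = -15; remainder = value at the root: 3*(-15)^3 + 9*(-15)^2 - 3*(-15)^1 = (-10125) + (2025) + (45) = -8055; answer -8055
Stage 3: W2 = -8055; c = -12; T(2) = -3*(2) - 2*(-12) = 18; iterating: T(2)=18, T(3)=-58, T(4)=138, T(5)=-298, T(6)=618, T(7)=-1258, T(8)=2538, T(9)=-5098, T(10)=10218, T(11)=-20458, T(12)=40938, T(13)=-81898, T(14)=163818, T(15)=-327658, T(16)=655338; answer 655338
Stage 4: W3 = 655338; m = -25; cross terms: (6*-25 - 8*-29)=82, (8*3 - -5*-25)=-101, (-5*-29 - 6*3)=127; twice the area = |108| = 108; area = 54; answer 54

54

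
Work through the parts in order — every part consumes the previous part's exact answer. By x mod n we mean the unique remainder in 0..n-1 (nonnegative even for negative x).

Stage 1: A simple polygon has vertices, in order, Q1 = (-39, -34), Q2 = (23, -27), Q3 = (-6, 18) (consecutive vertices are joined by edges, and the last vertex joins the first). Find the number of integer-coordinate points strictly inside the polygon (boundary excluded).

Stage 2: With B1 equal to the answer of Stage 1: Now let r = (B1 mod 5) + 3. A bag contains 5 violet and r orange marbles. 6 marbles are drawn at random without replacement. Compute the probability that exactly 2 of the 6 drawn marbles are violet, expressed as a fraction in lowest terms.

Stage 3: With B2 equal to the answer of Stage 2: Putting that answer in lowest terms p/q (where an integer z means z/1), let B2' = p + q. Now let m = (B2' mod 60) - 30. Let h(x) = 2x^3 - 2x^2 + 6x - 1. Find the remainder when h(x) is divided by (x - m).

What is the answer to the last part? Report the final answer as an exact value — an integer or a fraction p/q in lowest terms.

9349

Stage 1: cross terms: (-39*-27 - 23*-34)=1835, (23*18 - -6*-27)=252, (-6*-34 - -39*18)=906; twice the area = |2993| = 2993; area = 2993/2; boundary points = 1 + 1 + 1 = 3; strictly interior points = area - boundary/2 + 1 = 1496; answer 1496
Stage 2: B1 = 1496; r = 4; total draws C(9,6) = 84; favorable C(5,2)*C(4,4) = 10; P = 5/42; answer 5/42
Stage 3: B2 = 5/42; threaded value p + q = 47; m = 17; remainder = value at the root: 2*(17)^3 - 2*(17)^2 + 6*(17)^1 - 1 = (9826) + (-578) + (102) + (-1) = 9349; answer 9349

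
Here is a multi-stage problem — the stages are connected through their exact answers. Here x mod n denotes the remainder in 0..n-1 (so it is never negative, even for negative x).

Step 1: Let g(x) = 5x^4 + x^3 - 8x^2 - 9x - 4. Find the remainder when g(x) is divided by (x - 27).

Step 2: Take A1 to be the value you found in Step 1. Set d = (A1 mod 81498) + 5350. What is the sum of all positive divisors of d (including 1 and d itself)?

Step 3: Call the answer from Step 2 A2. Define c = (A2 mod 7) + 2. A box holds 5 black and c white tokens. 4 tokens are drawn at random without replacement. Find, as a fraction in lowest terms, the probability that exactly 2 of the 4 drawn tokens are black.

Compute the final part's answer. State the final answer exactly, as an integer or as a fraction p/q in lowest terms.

Step 1: remainder = value at the root: 5*(27)^4 + 1*(27)^3 - 8*(27)^2 - 9*(27)^1 - 4 = (2657205) + (19683) + (-5832) + (-243) + (-4) = 2670809; answer 2670809
Step 2: A1 = 2670809; d = 68223; 68223 = 3 * 22741; sigma = (1 + 3) * (1 + 22741) = 4 * 22742 = 90968; answer 90968
Step 3: A2 = 90968; c = 5; total draws C(10,4) = 210; favorable C(5,2)*C(5,2) = 100; P = 10/21; answer 10/21

10/21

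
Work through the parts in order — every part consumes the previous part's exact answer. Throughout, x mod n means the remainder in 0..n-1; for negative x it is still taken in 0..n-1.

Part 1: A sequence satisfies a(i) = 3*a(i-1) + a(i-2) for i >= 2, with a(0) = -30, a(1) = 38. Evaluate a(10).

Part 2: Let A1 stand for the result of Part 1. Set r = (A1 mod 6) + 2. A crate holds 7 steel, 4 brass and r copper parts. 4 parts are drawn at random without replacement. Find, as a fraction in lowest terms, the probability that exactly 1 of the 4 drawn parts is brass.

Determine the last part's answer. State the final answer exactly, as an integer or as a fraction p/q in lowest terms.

Part 1: a(2) = 3*(38) + 1*(-30) = 84; iterating: a(2)=84, a(3)=290, a(4)=954, a(5)=3152, a(6)=10410, a(7)=34382, a(8)=113556, a(9)=375050, a(10)=1238706; answer 1238706
Part 2: A1 = 1238706; r = 2; total draws C(13,4) = 715; favorable C(4,1)*C(9,3) = 336; P = 336/715; answer 336/715

336/715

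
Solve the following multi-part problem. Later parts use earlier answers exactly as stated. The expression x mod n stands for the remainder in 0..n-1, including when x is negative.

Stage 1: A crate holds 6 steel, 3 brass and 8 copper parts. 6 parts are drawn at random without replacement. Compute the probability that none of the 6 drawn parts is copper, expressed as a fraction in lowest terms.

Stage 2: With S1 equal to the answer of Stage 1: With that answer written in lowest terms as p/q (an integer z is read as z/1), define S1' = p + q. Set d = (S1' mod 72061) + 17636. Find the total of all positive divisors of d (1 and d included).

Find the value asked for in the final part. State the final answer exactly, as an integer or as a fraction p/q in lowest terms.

31122

Stage 1: total draws C(17,6) = 12376; favorable C(9,6) = 84; P = 3/442; answer 3/442
Stage 2: S1 = 3/442; threaded value p + q = 445; d = 18081; 18081 = 3^2 * 7^2 * 41; sigma = (1 + 3 + 9) * (1 + 7 + 49) * (1 + 41) = 13 * 57 * 42 = 31122; answer 31122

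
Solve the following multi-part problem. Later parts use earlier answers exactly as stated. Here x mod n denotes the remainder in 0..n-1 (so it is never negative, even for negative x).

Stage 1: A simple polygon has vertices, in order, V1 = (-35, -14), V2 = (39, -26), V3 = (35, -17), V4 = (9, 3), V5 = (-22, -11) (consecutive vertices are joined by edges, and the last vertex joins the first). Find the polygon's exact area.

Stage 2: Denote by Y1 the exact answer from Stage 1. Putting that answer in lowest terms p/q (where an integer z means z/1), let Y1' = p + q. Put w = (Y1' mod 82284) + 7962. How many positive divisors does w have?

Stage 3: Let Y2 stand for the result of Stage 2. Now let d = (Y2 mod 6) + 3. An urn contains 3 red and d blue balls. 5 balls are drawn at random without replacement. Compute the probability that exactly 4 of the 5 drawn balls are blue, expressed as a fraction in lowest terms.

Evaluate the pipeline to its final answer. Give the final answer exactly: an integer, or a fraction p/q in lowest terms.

Stage 1: cross terms: (-35*-26 - 39*-14)=1456, (39*-17 - 35*-26)=247, (35*3 - 9*-17)=258, (9*-11 - -22*3)=-33, (-22*-14 - -35*-11)=-77; twice the area = |1851| = 1851; area = 1851/2; answer 1851/2
Stage 2: Y1 = 1851/2; threaded value p + q = 1853; w = 9815; 9815 = 5 * 13 * 151; number of divisors = (1+1) * (1+1) * (1+1) = 8; answer 8
Stage 3: Y2 = 8; d = 5; total draws C(8,5) = 56; favorable C(5,4)*C(3,1) = 15; P = 15/56; answer 15/56

15/56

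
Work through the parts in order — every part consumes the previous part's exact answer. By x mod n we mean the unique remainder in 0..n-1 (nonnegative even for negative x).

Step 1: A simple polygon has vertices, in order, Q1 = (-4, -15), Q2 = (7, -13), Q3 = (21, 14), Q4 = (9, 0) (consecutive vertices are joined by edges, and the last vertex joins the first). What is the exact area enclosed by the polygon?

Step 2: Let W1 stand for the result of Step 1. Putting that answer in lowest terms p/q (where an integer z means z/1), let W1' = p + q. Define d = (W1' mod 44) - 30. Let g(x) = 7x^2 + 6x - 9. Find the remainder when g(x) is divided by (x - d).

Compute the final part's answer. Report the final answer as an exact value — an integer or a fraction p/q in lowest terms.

4216

Step 1: cross terms: (-4*-13 - 7*-15)=157, (7*14 - 21*-13)=371, (21*0 - 9*14)=-126, (9*-15 - -4*0)=-135; twice the area = |267| = 267; area = 267/2; answer 267/2
Step 2: W1 = 267/2; threaded value p + q = 269; d = -25; remainder = value at the root: 7*(-25)^2 + 6*(-25)^1 - 9 = (4375) + (-150) + (-9) = 4216; answer 4216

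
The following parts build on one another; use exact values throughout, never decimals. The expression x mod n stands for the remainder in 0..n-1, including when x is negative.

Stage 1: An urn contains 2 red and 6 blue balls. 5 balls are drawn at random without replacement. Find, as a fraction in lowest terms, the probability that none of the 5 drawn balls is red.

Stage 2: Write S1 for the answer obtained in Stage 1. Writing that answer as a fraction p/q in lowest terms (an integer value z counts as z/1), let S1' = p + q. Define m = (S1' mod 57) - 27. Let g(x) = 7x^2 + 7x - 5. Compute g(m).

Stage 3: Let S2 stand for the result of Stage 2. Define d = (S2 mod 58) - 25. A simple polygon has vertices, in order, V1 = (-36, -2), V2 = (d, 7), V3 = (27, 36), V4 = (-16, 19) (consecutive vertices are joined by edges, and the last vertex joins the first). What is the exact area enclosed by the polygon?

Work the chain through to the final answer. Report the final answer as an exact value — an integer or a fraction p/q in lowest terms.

Stage 1: total draws C(8,5) = 56; favorable C(6,5) = 6; P = 3/28; answer 3/28
Stage 2: S1 = 3/28; threaded value p + q = 31; m = 4; 7*(4)^2 + 7*(4)^1 - 5 = (112) + (28) + (-5) = 135; answer 135
Stage 3: S2 = 135; d = -6; cross terms: (-36*7 - -6*-2)=-264, (-6*36 - 27*7)=-405, (27*19 - -16*36)=1089, (-16*-2 - -36*19)=716; twice the area = |1136| = 1136; area = 568; answer 568

568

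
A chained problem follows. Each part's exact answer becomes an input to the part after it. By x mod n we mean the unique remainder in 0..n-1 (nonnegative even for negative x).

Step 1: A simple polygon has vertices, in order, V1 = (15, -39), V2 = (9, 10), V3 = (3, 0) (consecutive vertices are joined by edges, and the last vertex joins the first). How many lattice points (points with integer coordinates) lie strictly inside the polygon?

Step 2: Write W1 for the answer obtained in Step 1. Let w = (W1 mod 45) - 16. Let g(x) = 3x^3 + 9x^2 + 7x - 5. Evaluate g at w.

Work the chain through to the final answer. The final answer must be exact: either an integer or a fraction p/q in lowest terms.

46819

Step 1: cross terms: (15*10 - 9*-39)=501, (9*0 - 3*10)=-30, (3*-39 - 15*0)=-117; twice the area = |354| = 354; area = 177; boundary points = 1 + 2 + 3 = 6; strictly interior points = area - boundary/2 + 1 = 175; answer 175
Step 2: W1 = 175; w = 24; 3*(24)^3 + 9*(24)^2 + 7*(24)^1 - 5 = (41472) + (5184) + (168) + (-5) = 46819; answer 46819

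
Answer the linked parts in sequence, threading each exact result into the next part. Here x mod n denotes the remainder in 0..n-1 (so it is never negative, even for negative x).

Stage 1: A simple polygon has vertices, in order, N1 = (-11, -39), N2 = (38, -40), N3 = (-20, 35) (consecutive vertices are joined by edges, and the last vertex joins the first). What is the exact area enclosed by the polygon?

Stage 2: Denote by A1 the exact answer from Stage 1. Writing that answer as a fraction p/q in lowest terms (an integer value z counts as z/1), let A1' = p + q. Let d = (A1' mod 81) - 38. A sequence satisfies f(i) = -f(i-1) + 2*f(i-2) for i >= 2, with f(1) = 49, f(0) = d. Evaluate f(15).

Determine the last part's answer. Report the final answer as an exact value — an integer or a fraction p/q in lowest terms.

Stage 1: cross terms: (-11*-40 - 38*-39)=1922, (38*35 - -20*-40)=530, (-20*-39 - -11*35)=1165; twice the area = |3617| = 3617; area = 3617/2; answer 3617/2
Stage 2: A1 = 3617/2; threaded value p + q = 3619; d = 17; f(2) = -1*(49) + 2*(17) = -15; iterating: f(2)=-15, f(3)=113, f(4)=-143, f(5)=369, f(6)=-655, f(7)=1393, f(8)=-2703, f(9)=5489, f(10)=-10895, f(11)=21873, f(12)=-43663, f(13)=87409, f(14)=-174735, f(15)=349553; answer 349553

349553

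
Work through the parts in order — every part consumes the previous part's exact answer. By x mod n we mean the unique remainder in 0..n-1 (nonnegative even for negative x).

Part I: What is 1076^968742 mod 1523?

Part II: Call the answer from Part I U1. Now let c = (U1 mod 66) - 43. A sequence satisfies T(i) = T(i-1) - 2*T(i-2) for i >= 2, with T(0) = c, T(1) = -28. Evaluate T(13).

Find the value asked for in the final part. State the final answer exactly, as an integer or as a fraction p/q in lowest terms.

3088

Part I: squarings mod 1523: 1076^1=1076, 1076^2=296, 1076^4=805, 1076^8=750, 1076^16=513, 1076^32=1213, 1076^64=151, 1076^128=1479, 1076^256=413, 1076^512=1516, 1076^1024=49, 1076^2048=878, 1076^4096=246, 1076^8192=1119, 1076^16384=255, 1076^32768=1059, 1076^65536=553, 1076^131072=1209, 1076^262144=1124, 1076^524288=809; 1076^968742 = 1076^2 * 1076^4 * 1076^32 * 1076^2048 * 1076^16384 * 1076^32768 * 1076^131072 * 1076^262144 * 1076^524288 = 933 (mod 1523); answer 933
Part II: U1 = 933; c = -34; T(2) = 1*(-28) - 2*(-34) = 40; iterating: T(2)=40, T(3)=96, T(4)=16, T(5)=-176, T(6)=-208, T(7)=144, T(8)=560, T(9)=272, T(10)=-848, T(11)=-1392, T(12)=304, T(13)=3088; answer 3088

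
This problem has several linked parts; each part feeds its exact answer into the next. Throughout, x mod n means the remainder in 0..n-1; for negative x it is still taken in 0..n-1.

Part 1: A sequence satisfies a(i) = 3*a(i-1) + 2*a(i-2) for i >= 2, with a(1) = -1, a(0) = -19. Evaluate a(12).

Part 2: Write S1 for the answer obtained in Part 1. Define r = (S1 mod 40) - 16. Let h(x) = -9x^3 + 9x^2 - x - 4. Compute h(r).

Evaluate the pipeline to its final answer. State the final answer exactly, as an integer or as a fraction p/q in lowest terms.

Part 1: a(2) = 3*(-1) + 2*(-19) = -41; iterating: a(2)=-41, a(3)=-125, a(4)=-457, a(5)=-1621, a(6)=-5777, a(7)=-20573, a(8)=-73273, a(9)=-260965, a(10)=-929441, a(11)=-3310253, a(12)=-11789641; answer -11789641
Part 2: S1 = -11789641; r = 23; -9*(23)^3 + 9*(23)^2 - 1*(23)^1 - 4 = (-109503) + (4761) + (-23) + (-4) = -104769; answer -104769

-104769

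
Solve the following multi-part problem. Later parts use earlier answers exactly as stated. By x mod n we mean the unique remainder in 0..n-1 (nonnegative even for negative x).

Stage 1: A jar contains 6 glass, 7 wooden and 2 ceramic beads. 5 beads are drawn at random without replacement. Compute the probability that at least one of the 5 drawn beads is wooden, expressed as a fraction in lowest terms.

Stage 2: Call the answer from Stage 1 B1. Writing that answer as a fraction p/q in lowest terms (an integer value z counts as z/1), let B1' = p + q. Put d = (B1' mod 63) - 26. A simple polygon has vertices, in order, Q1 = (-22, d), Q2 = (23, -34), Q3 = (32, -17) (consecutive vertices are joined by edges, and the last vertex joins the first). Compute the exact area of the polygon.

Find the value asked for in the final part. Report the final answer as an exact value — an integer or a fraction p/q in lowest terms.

Stage 1: total draws C(15,5) = 3003; complement C(8,5) = 56; favorable 3003 - 56 = 2947; P = 421/429; answer 421/429
Stage 2: B1 = 421/429; threaded value p + q = 850; d = 5; cross terms: (-22*-34 - 23*5)=633, (23*-17 - 32*-34)=697, (32*5 - -22*-17)=-214; twice the area = |1116| = 1116; area = 558; answer 558

558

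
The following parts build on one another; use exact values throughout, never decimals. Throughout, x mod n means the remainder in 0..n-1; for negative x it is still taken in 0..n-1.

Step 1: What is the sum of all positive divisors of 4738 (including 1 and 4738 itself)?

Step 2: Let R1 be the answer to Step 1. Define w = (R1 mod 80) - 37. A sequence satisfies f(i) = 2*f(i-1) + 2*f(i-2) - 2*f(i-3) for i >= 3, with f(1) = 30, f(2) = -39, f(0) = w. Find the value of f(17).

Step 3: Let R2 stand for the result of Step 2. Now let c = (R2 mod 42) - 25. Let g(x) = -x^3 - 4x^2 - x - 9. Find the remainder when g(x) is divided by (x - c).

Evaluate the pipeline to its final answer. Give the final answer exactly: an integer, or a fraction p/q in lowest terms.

Step 1: 4738 = 2 * 23 * 103; sigma = (1 + 2) * (1 + 23) * (1 + 103) = 3 * 24 * 104 = 7488; answer 7488
Step 2: R1 = 7488; w = 11; f(3) = 2*(-39) + 2*(30) - 2*(11) = -40; iterating: f(3)=-40, f(4)=-218, f(5)=-438, f(6)=-1232, f(7)=-2904, f(8)=-7396, f(9)=-18136, f(10)=-45256, f(11)=-111992, f(12)=-278224, f(13)=-689920, f(14)=-1712304, f(15)=-4248000, f(16)=-10540768, f(17)=-26152928; answer -26152928
Step 3: R2 = -26152928; c = -15; remainder = value at the root: -1*(-15)^3 - 4*(-15)^2 - 1*(-15)^1 - 9 = (3375) + (-900) + (15) + (-9) = 2481; answer 2481

2481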